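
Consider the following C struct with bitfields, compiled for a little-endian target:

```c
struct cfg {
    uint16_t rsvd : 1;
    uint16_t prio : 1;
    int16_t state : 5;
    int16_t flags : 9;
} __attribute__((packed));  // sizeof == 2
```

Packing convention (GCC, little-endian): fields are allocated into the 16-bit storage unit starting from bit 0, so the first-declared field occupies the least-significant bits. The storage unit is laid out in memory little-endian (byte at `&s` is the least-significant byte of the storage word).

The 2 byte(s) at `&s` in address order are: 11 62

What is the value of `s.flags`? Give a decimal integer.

196

[0]=0x11 [1]=0x62 (little-endian) → word 0x6211
rsvd [0+:1] = (word>>0) & 0x1 = 1
prio [1+:1] = (word>>1) & 0x1 = 0
state [2+:5] = (word>>2) & 0x1f = 4
flags [7+:9] = (word>>7) & 0x1ff = 196  ←
flags signed 9b, MSB=0: value = 196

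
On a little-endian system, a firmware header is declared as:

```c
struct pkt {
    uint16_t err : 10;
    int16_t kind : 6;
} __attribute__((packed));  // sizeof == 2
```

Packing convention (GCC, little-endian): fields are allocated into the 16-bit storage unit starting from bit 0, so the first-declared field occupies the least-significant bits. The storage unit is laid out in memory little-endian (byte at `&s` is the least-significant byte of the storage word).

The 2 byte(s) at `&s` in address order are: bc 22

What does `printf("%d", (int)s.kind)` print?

[0]=0xbc [1]=0x22 (little-endian) → word 0x22bc
err:10 @ bit 0 → (0x22bc>>0)&0x3ff = 0x2bc
kind:6 @ bit 10 → (0x22bc>>10)&0x3f = 0x8  ←
kind signed 6b, MSB=0: value = 8

8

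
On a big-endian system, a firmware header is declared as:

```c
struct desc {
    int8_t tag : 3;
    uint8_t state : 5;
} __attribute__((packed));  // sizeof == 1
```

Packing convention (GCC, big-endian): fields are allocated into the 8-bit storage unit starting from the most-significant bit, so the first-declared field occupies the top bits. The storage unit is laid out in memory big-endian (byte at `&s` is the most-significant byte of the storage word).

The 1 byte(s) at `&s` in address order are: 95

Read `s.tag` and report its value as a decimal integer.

[0]=0x95 (big-endian) → word 0x95
tag:3 @ bit 5 → (0x95>>5)&0x7 = 0x4  ←
state:5 @ bit 0 → (0x95>>0)&0x1f = 0x15
tag signed 3b, MSB=1: 4 - 8 = -4

-4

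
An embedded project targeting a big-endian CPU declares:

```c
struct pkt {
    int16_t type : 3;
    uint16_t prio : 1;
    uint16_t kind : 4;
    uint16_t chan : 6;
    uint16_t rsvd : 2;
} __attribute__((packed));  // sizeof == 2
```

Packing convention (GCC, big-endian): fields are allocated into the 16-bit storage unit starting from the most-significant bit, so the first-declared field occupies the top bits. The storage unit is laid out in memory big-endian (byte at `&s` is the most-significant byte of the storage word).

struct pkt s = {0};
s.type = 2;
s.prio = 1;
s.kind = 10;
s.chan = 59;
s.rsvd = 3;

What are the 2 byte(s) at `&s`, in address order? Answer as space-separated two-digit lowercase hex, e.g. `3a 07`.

5a ef

[13+:3] type=2 & 0x7 = 0x2; word=0x4000
[12+:1] prio=1 & 0x1 = 0x1; word=0x5000
[8+:4] kind=10 & 0xf = 0xa; word=0x5a00
[2+:6] chan=59 & 0x3f = 0x3b; word=0x5aec
[0+:2] rsvd=3 & 0x3 = 0x3; word=0x5aef
word = 0x5aef → big-endian bytes:
  [0]=0x5a  [1]=0xef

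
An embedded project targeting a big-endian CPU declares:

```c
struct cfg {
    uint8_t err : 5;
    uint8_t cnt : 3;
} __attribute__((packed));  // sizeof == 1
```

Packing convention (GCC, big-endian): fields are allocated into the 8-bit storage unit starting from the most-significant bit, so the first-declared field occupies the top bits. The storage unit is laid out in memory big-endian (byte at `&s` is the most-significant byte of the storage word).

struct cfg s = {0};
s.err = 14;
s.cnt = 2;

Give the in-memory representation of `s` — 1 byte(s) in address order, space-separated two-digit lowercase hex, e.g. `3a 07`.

err:5 = 14 → 0xe << 3 → word 0x70
cnt:3 = 2 → 0x2 << 0 → word 0x72
word = 0x72 → big-endian bytes:
  [0]=0x72

72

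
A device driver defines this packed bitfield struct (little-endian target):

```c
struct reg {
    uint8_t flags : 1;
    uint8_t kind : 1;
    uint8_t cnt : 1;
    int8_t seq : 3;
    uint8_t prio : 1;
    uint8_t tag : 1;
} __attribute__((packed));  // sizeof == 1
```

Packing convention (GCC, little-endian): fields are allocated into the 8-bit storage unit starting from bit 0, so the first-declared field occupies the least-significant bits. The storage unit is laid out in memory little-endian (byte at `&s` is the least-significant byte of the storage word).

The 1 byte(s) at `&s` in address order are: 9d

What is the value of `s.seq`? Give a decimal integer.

3

[0]=0x9d (little-endian) → word 0x9d
flags:1 @ bit 0 → (0x9d>>0)&0x1 = 0x1
kind:1 @ bit 1 → (0x9d>>1)&0x1 = 0x0
cnt:1 @ bit 2 → (0x9d>>2)&0x1 = 0x1
seq:3 @ bit 3 → (0x9d>>3)&0x7 = 0x3  ←
prio:1 @ bit 6 → (0x9d>>6)&0x1 = 0x0
tag:1 @ bit 7 → (0x9d>>7)&0x1 = 0x1
seq signed 3b, MSB=0: value = 3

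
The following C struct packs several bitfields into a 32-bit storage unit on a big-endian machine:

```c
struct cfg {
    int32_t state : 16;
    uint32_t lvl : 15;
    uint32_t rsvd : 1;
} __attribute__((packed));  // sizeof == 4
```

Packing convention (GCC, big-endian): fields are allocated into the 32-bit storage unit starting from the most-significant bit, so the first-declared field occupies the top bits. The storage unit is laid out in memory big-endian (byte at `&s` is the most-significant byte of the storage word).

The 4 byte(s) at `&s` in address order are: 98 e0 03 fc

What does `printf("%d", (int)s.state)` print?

-26400

[0]=0x98 [1]=0xe0 [2]=0x03 [3]=0xfc (big-endian) → word 0x98e003fc
state [16+:16] = (word>>16) & 0xffff = 39136  ←
lvl [1+:15] = (word>>1) & 0x7fff = 510
rsvd [0+:1] = (word>>0) & 0x1 = 0
state signed 16b, MSB=1: 39136 - 65536 = -26400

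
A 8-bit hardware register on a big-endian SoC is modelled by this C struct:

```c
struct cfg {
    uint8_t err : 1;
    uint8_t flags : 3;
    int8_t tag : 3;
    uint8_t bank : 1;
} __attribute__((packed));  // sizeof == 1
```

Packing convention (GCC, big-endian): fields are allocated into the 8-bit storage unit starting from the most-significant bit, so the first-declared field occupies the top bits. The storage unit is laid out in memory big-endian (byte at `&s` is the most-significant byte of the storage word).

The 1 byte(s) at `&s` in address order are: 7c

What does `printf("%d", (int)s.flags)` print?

7

[0]=0x7c (big-endian) → word 0x7c
err [7+:1] = (word>>7) & 0x1 = 0
flags [4+:3] = (word>>4) & 0x7 = 7  ←
tag [1+:3] = (word>>1) & 0x7 = 6
bank [0+:1] = (word>>0) & 0x1 = 0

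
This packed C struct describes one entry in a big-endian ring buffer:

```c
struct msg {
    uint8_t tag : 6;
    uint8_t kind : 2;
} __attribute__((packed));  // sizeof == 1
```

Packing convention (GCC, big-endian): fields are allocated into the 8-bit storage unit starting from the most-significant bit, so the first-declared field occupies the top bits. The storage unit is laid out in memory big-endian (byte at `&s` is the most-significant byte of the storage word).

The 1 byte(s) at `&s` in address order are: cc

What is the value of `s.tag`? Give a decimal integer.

[0]=0xcc (big-endian) → word 0xcc
tag [2+:6] = (word>>2) & 0x3f = 51  ←
kind [0+:2] = (word>>0) & 0x3 = 0

51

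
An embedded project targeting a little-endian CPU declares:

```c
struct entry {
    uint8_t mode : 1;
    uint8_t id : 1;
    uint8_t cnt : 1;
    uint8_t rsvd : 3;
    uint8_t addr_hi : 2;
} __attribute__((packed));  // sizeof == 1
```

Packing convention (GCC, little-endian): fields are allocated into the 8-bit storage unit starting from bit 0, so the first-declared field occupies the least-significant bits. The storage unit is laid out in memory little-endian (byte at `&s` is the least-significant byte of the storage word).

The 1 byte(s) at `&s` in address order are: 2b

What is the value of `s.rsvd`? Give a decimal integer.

5

[0]=0x2b (little-endian) → word 0x2b
mode [0+:1] = (word>>0) & 0x1 = 1
id [1+:1] = (word>>1) & 0x1 = 1
cnt [2+:1] = (word>>2) & 0x1 = 0
rsvd [3+:3] = (word>>3) & 0x7 = 5  ←
addr_hi [6+:2] = (word>>6) & 0x3 = 0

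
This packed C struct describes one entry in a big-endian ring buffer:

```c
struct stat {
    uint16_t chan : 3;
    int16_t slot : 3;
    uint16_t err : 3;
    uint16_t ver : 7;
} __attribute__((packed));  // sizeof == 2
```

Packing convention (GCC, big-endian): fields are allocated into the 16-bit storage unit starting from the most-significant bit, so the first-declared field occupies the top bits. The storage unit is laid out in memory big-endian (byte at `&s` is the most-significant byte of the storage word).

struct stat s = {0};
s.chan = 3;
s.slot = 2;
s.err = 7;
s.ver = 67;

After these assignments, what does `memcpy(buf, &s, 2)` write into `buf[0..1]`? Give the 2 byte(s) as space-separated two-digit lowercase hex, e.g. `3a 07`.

6b c3

chan:3 = 3 → 0x3 << 13 → word 0x6000
slot:3 = 2 → 0x2 << 10 → word 0x6800
err:3 = 7 → 0x7 << 7 → word 0x6b80
ver:7 = 67 → 0x43 << 0 → word 0x6bc3
word = 0x6bc3 → big-endian bytes:
  [0]=0x6b  [1]=0xc3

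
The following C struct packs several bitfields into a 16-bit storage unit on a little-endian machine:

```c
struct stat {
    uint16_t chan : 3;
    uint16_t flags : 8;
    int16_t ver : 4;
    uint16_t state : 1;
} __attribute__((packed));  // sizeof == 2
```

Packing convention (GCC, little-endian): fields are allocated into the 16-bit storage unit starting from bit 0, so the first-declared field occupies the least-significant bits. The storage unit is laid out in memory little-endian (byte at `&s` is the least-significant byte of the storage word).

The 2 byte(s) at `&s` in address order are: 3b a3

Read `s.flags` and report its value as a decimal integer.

[0]=0x3b [1]=0xa3 (little-endian) → word 0xa33b
chan [0+:3] = (word>>0) & 0x7 = 3
flags [3+:8] = (word>>3) & 0xff = 103  ←
ver [11+:4] = (word>>11) & 0xf = 4
state [15+:1] = (word>>15) & 0x1 = 1

103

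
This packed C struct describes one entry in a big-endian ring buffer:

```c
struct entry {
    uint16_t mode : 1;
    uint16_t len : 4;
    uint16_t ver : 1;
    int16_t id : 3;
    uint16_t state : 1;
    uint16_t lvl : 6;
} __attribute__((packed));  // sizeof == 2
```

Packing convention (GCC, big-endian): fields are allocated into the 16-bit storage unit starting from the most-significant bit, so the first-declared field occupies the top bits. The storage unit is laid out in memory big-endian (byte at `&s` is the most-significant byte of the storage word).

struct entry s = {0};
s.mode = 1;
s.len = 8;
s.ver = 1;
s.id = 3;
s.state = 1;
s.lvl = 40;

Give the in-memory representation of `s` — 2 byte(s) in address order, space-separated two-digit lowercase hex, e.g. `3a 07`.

c5 e8

mode (1b) val=1 bits=0x1 at bit 15: 0x8000
len (4b) val=8 bits=0x8 at bit 11: 0xc000
ver (1b) val=1 bits=0x1 at bit 10: 0xc400
id (3b) val=3 bits=0x3 at bit 7: 0xc580
state (1b) val=1 bits=0x1 at bit 6: 0xc5c0
lvl (6b) val=40 bits=0x28 at bit 0: 0xc5e8
word = 0xc5e8 → big-endian bytes:
  [0]=0xc5  [1]=0xe8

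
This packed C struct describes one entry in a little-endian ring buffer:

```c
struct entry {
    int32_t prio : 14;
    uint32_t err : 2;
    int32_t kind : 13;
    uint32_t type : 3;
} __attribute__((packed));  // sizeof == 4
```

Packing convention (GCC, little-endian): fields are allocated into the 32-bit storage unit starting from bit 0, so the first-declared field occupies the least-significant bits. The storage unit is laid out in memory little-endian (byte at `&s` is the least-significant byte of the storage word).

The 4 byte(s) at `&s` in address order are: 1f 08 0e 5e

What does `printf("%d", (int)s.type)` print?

[0]=0x1f [1]=0x08 [2]=0x0e [3]=0x5e (little-endian) → word 0x5e0e081f
prio:14 @ bit 0 → (0x5e0e081f>>0)&0x3fff = 0x81f
err:2 @ bit 14 → (0x5e0e081f>>14)&0x3 = 0x0
kind:13 @ bit 16 → (0x5e0e081f>>16)&0x1fff = 0x1e0e
type:3 @ bit 29 → (0x5e0e081f>>29)&0x7 = 0x2  ←

2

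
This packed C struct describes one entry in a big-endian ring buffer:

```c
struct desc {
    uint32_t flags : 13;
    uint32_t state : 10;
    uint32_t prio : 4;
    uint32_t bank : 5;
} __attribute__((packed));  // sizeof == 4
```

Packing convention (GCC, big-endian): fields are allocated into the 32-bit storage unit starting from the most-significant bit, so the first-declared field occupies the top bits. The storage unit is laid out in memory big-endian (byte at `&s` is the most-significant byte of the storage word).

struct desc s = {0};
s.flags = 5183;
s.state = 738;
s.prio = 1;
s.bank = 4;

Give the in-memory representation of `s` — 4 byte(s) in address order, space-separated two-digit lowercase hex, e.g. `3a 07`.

flags:13 = 5183 → 0x143f << 19 → word 0xa1f80000
state:10 = 738 → 0x2e2 << 9 → word 0xa1fdc400
prio:4 = 1 → 0x1 << 5 → word 0xa1fdc420
bank:5 = 4 → 0x4 << 0 → word 0xa1fdc424
word = 0xa1fdc424 → big-endian bytes:
  [0]=0xa1  [1]=0xfd  [2]=0xc4  [3]=0x24

a1 fd c4 24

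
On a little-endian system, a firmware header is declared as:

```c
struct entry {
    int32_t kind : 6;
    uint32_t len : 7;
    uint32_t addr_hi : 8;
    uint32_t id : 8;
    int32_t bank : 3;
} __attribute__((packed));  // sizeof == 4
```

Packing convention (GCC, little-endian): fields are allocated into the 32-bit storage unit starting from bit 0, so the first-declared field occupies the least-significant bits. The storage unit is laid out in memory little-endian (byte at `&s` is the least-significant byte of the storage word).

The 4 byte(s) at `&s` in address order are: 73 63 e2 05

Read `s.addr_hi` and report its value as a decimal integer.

[0]=0x73 [1]=0x63 [2]=0xe2 [3]=0x05 (little-endian) → word 0x05e26373
kind [0+:6] = (word>>0) & 0x3f = 51
len [6+:7] = (word>>6) & 0x7f = 13
addr_hi [13+:8] = (word>>13) & 0xff = 19  ←
id [21+:8] = (word>>21) & 0xff = 47
bank [29+:3] = (word>>29) & 0x7 = 0

19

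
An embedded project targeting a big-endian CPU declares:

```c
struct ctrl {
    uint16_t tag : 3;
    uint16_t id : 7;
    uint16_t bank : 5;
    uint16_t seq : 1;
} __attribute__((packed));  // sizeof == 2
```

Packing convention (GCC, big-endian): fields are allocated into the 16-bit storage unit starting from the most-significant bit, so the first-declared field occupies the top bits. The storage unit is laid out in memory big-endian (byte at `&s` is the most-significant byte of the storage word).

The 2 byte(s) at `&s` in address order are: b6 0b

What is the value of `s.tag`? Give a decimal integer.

5

[0]=0xb6 [1]=0x0b (big-endian) → word 0xb60b
tag [13+:3] = (word>>13) & 0x7 = 5  ←
id [6+:7] = (word>>6) & 0x7f = 88
bank [1+:5] = (word>>1) & 0x1f = 5
seq [0+:1] = (word>>0) & 0x1 = 1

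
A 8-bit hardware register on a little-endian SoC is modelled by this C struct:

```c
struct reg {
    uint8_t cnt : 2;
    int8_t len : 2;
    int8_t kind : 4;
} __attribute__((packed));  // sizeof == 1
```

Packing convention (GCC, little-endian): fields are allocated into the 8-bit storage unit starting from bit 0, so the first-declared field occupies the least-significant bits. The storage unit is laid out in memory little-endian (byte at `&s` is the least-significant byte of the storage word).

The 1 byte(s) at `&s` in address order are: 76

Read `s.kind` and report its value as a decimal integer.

7

[0]=0x76 (little-endian) → word 0x76
cnt:2 @ bit 0 → (0x76>>0)&0x3 = 0x2
len:2 @ bit 2 → (0x76>>2)&0x3 = 0x1
kind:4 @ bit 4 → (0x76>>4)&0xf = 0x7  ←
kind signed 4b, MSB=0: value = 7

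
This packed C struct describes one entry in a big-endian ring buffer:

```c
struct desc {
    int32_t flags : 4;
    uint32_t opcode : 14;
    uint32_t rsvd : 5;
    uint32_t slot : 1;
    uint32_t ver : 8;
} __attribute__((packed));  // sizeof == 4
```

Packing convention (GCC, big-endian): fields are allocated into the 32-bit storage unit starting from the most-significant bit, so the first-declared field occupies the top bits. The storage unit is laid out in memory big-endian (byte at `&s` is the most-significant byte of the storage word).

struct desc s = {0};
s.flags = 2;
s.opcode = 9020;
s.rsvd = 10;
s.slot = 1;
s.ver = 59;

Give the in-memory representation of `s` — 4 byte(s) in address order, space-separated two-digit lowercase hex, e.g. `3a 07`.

28 cf 15 3b

flags (4b) val=2 bits=0x2 at bit 28: 0x20000000
opcode (14b) val=9020 bits=0x233c at bit 14: 0x28cf0000
rsvd (5b) val=10 bits=0xa at bit 9: 0x28cf1400
slot (1b) val=1 bits=0x1 at bit 8: 0x28cf1500
ver (8b) val=59 bits=0x3b at bit 0: 0x28cf153b
word = 0x28cf153b → big-endian bytes:
  [0]=0x28  [1]=0xcf  [2]=0x15  [3]=0x3b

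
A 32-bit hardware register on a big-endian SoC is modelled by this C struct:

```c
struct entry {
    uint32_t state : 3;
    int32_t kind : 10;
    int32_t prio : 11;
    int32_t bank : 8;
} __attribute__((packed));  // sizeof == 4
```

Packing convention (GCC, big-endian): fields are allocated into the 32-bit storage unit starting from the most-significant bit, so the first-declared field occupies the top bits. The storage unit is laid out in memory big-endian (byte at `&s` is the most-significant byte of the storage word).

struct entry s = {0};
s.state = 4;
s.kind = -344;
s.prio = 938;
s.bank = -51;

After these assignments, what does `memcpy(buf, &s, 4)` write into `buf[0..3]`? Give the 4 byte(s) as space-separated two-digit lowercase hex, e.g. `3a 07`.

95 43 aa cd

[29+:3] state=4 & 0x7 = 0x4; word=0x80000000
[19+:10] kind=-344 & 0x3ff = 0x2a8; word=0x95400000
[8+:11] prio=938 & 0x7ff = 0x3aa; word=0x9543aa00
[0+:8] bank=-51 & 0xff = 0xcd; word=0x9543aacd
word = 0x9543aacd → big-endian bytes:
  [0]=0x95  [1]=0x43  [2]=0xaa  [3]=0xcd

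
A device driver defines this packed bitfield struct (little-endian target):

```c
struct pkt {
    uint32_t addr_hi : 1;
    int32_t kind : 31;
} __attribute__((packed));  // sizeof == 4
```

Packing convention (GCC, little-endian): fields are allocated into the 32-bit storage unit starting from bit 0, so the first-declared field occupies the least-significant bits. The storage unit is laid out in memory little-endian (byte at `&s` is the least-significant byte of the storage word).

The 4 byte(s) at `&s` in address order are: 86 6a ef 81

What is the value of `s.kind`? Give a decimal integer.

[0]=0x86 [1]=0x6a [2]=0xef [3]=0x81 (little-endian) → word 0x81ef6a86
addr_hi:1 @ bit 0 → (0x81ef6a86>>0)&0x1 = 0x0
kind:31 @ bit 1 → (0x81ef6a86>>1)&0x7fffffff = 0x40f7b543  ←
kind signed 31b, MSB=1: 1089975619 - 2147483648 = -1057508029

-1057508029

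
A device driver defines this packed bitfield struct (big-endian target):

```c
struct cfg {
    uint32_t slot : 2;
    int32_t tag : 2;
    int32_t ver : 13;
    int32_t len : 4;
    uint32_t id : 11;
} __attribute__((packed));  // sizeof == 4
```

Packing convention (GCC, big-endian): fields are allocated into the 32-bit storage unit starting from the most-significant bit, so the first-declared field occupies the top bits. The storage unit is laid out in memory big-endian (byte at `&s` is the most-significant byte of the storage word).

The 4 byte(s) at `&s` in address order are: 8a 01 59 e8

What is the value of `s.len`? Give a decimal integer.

[0]=0x8a [1]=0x01 [2]=0x59 [3]=0xe8 (big-endian) → word 0x8a0159e8
slot [30+:2] = (word>>30) & 0x3 = 2
tag [28+:2] = (word>>28) & 0x3 = 0
ver [15+:13] = (word>>15) & 0x1fff = 5122
len [11+:4] = (word>>11) & 0xf = 11  ←
id [0+:11] = (word>>0) & 0x7ff = 488
len signed 4b, MSB=1: 11 - 16 = -5

-5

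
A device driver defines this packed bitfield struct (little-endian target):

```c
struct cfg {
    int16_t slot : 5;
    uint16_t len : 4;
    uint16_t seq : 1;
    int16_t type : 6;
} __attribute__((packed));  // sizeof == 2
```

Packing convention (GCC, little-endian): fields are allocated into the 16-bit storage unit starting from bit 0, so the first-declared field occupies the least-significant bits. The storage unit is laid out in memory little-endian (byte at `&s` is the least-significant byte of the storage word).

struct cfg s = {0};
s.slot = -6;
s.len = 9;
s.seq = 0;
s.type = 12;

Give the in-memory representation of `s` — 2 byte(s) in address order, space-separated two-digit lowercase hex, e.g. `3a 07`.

3a 31

slot:5 = -6 → 0x1a << 0 → word 0x001a
len:4 = 9 → 0x9 << 5 → word 0x013a
seq:1 = 0 → 0x0 << 9 → word 0x013a
type:6 = 12 → 0xc << 10 → word 0x313a
word = 0x313a → little-endian bytes:
  [0]=0x3a  [1]=0x31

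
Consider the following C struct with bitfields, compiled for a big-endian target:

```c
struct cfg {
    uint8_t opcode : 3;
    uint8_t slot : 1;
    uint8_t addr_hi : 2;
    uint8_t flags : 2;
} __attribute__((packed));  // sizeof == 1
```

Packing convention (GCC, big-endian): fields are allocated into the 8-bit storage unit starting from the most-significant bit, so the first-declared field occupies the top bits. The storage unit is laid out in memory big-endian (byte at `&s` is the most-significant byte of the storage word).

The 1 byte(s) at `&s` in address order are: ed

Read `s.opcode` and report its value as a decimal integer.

7

[0]=0xed (big-endian) → word 0xed
opcode:3 @ bit 5 → (0xed>>5)&0x7 = 0x7  ←
slot:1 @ bit 4 → (0xed>>4)&0x1 = 0x0
addr_hi:2 @ bit 2 → (0xed>>2)&0x3 = 0x3
flags:2 @ bit 0 → (0xed>>0)&0x3 = 0x1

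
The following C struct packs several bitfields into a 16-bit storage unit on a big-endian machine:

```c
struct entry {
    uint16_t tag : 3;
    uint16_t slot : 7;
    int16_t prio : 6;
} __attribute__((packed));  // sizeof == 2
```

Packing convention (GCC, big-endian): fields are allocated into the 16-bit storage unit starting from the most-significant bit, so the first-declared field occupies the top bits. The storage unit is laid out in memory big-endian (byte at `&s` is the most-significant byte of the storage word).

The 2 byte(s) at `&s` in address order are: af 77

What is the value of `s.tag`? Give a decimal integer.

[0]=0xaf [1]=0x77 (big-endian) → word 0xaf77
tag:3 @ bit 13 → (0xaf77>>13)&0x7 = 0x5  ←
slot:7 @ bit 6 → (0xaf77>>6)&0x7f = 0x3d
prio:6 @ bit 0 → (0xaf77>>0)&0x3f = 0x37

5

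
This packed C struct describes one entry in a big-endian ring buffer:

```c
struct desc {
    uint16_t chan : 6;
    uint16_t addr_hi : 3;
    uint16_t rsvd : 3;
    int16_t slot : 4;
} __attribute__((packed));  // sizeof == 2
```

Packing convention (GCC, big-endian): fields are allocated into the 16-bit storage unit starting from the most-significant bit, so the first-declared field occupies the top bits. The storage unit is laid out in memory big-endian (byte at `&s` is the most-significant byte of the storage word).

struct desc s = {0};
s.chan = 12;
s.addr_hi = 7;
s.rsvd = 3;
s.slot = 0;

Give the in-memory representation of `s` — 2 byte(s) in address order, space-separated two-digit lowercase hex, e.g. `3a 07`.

chan:6 = 12 → 0xc << 10 → word 0x3000
addr_hi:3 = 7 → 0x7 << 7 → word 0x3380
rsvd:3 = 3 → 0x3 << 4 → word 0x33b0
slot:4 = 0 → 0x0 << 0 → word 0x33b0
word = 0x33b0 → big-endian bytes:
  [0]=0x33  [1]=0xb0

33 b0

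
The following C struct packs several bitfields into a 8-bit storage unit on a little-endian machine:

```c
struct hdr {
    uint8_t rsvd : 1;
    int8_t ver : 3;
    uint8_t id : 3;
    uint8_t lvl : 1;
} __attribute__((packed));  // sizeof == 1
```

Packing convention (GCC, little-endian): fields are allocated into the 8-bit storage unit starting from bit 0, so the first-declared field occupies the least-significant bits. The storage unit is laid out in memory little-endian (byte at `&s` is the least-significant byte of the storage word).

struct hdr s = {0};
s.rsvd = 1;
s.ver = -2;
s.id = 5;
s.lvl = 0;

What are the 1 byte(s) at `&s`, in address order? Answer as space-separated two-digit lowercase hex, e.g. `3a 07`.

rsvd:1 = 1 → 0x1 << 0 → word 0x01
ver:3 = -2 → 0x6 << 1 → word 0x0d
id:3 = 5 → 0x5 << 4 → word 0x5d
lvl:1 = 0 → 0x0 << 7 → word 0x5d
word = 0x5d → little-endian bytes:
  [0]=0x5d

5d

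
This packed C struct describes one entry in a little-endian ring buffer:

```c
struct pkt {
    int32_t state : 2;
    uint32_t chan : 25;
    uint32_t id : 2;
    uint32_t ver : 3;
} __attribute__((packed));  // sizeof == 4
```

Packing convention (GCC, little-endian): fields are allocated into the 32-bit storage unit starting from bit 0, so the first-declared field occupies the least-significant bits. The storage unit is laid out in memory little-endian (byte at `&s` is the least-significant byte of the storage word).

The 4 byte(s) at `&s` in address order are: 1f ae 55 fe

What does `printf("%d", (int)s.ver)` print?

7

[0]=0x1f [1]=0xae [2]=0x55 [3]=0xfe (little-endian) → word 0xfe55ae1f
state [0+:2] = (word>>0) & 0x3 = 3
chan [2+:25] = (word>>2) & 0x1ffffff = 26569607
id [27+:2] = (word>>27) & 0x3 = 3
ver [29+:3] = (word>>29) & 0x7 = 7  ←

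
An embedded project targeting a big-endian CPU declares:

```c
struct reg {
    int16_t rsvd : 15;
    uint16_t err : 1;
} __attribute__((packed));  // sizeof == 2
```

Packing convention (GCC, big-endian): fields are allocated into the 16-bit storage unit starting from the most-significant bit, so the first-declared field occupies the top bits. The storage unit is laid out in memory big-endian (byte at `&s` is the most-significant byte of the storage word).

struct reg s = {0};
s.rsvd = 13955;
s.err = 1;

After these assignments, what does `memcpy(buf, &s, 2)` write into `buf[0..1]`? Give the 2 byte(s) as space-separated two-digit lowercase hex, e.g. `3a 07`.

6d 07

rsvd:15 = 13955 → 0x3683 << 1 → word 0x6d06
err:1 = 1 → 0x1 << 0 → word 0x6d07
word = 0x6d07 → big-endian bytes:
  [0]=0x6d  [1]=0x07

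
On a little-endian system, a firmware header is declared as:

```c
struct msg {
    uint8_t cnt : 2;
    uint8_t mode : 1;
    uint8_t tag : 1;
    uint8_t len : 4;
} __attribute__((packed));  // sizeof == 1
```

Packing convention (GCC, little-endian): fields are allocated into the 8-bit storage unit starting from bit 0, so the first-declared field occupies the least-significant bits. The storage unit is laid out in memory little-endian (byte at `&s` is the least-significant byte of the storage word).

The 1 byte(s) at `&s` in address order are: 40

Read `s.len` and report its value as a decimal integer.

4

[0]=0x40 (little-endian) → word 0x40
cnt [0+:2] = (word>>0) & 0x3 = 0
mode [2+:1] = (word>>2) & 0x1 = 0
tag [3+:1] = (word>>3) & 0x1 = 0
len [4+:4] = (word>>4) & 0xf = 4  ←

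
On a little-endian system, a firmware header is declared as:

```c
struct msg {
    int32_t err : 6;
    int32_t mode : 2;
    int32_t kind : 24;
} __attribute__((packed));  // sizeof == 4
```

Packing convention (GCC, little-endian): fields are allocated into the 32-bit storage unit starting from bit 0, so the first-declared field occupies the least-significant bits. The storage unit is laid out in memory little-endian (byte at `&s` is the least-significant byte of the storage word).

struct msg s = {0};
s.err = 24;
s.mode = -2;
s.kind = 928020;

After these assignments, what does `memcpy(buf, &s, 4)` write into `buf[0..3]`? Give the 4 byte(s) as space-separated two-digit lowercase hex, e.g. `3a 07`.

98 14 29 0e

err:6 = 24 → 0x18 << 0 → word 0x00000018
mode:2 = -2 → 0x2 << 6 → word 0x00000098
kind:24 = 928020 → 0xe2914 << 8 → word 0x0e291498
word = 0x0e291498 → little-endian bytes:
  [0]=0x98  [1]=0x14  [2]=0x29  [3]=0x0e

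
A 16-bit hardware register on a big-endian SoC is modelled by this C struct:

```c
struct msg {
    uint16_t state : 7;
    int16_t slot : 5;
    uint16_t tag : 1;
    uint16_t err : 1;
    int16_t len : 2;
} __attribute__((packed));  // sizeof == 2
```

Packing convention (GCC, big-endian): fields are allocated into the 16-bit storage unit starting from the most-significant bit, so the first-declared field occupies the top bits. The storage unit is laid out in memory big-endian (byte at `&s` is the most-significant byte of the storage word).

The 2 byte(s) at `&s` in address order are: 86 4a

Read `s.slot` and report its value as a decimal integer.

4

[0]=0x86 [1]=0x4a (big-endian) → word 0x864a
state [9+:7] = (word>>9) & 0x7f = 67
slot [4+:5] = (word>>4) & 0x1f = 4  ←
tag [3+:1] = (word>>3) & 0x1 = 1
err [2+:1] = (word>>2) & 0x1 = 0
len [0+:2] = (word>>0) & 0x3 = 2
slot signed 5b, MSB=0: value = 4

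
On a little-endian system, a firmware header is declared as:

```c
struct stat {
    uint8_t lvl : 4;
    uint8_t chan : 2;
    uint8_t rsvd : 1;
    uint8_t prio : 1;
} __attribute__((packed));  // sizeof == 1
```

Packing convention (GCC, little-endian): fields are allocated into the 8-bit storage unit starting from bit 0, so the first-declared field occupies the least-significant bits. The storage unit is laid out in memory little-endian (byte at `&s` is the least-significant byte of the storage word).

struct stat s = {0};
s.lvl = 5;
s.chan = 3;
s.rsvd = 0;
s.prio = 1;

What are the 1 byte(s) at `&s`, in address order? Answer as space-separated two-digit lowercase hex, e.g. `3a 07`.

lvl:4 = 5 → 0x5 << 0 → word 0x05
chan:2 = 3 → 0x3 << 4 → word 0x35
rsvd:1 = 0 → 0x0 << 6 → word 0x35
prio:1 = 1 → 0x1 << 7 → word 0xb5
word = 0xb5 → little-endian bytes:
  [0]=0xb5

b5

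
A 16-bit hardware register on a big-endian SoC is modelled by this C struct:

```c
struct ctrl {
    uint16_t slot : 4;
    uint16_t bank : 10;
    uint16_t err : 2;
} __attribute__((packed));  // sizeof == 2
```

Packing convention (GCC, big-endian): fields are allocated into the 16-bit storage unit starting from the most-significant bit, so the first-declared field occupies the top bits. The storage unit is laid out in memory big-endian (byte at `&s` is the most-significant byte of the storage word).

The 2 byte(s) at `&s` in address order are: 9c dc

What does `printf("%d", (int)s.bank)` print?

[0]=0x9c [1]=0xdc (big-endian) → word 0x9cdc
slot:4 @ bit 12 → (0x9cdc>>12)&0xf = 0x9
bank:10 @ bit 2 → (0x9cdc>>2)&0x3ff = 0x337  ←
err:2 @ bit 0 → (0x9cdc>>0)&0x3 = 0x0

823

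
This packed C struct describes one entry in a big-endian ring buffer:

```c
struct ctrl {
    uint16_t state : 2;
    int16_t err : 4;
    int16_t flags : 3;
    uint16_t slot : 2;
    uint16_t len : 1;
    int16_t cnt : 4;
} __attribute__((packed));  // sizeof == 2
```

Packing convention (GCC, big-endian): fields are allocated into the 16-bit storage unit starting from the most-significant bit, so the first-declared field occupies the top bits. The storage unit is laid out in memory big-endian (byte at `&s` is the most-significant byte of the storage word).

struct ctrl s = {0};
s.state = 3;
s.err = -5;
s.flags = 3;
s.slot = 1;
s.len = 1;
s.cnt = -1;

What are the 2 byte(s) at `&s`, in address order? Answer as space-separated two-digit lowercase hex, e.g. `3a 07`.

state (2b) val=3 bits=0x3 at bit 14: 0xc000
err (4b) val=-5 bits=0xb at bit 10: 0xec00
flags (3b) val=3 bits=0x3 at bit 7: 0xed80
slot (2b) val=1 bits=0x1 at bit 5: 0xeda0
len (1b) val=1 bits=0x1 at bit 4: 0xedb0
cnt (4b) val=-1 bits=0xf at bit 0: 0xedbf
word = 0xedbf → big-endian bytes:
  [0]=0xed  [1]=0xbf

ed bf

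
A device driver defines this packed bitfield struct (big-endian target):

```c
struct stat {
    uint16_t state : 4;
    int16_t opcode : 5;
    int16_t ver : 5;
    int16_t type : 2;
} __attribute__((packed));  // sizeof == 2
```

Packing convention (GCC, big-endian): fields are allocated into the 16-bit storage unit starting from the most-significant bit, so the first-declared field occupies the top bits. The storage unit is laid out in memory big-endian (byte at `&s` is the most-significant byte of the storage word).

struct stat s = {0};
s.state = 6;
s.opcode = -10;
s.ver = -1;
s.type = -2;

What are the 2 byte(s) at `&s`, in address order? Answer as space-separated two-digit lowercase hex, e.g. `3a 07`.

6b 7e

state (4b) val=6 bits=0x6 at bit 12: 0x6000
opcode (5b) val=-10 bits=0x16 at bit 7: 0x6b00
ver (5b) val=-1 bits=0x1f at bit 2: 0x6b7c
type (2b) val=-2 bits=0x2 at bit 0: 0x6b7e
word = 0x6b7e → big-endian bytes:
  [0]=0x6b  [1]=0x7e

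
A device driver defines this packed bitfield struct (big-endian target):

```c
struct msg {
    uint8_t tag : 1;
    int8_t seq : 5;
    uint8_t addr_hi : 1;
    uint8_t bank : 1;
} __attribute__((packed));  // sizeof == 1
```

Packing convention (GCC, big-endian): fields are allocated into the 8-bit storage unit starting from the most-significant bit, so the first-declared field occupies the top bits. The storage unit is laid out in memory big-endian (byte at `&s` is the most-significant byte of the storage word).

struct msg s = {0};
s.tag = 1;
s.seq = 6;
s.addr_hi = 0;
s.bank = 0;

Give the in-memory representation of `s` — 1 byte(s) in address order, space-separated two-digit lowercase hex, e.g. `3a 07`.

98

tag:1 = 1 → 0x1 << 7 → word 0x80
seq:5 = 6 → 0x6 << 2 → word 0x98
addr_hi:1 = 0 → 0x0 << 1 → word 0x98
bank:1 = 0 → 0x0 << 0 → word 0x98
word = 0x98 → big-endian bytes:
  [0]=0x98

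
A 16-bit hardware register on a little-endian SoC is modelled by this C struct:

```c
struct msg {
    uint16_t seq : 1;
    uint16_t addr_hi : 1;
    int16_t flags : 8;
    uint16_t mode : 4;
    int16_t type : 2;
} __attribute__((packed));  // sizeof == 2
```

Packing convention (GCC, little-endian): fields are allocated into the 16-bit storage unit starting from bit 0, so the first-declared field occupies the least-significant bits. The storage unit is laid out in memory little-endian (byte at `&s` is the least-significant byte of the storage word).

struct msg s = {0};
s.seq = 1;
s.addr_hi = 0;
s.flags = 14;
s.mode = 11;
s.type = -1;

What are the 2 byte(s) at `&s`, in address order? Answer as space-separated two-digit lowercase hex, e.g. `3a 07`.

39 ec

seq (1b) val=1 bits=0x1 at bit 0: 0x0001
addr_hi (1b) val=0 bits=0x0 at bit 1: 0x0001
flags (8b) val=14 bits=0xe at bit 2: 0x0039
mode (4b) val=11 bits=0xb at bit 10: 0x2c39
type (2b) val=-1 bits=0x3 at bit 14: 0xec39
word = 0xec39 → little-endian bytes:
  [0]=0x39  [1]=0xec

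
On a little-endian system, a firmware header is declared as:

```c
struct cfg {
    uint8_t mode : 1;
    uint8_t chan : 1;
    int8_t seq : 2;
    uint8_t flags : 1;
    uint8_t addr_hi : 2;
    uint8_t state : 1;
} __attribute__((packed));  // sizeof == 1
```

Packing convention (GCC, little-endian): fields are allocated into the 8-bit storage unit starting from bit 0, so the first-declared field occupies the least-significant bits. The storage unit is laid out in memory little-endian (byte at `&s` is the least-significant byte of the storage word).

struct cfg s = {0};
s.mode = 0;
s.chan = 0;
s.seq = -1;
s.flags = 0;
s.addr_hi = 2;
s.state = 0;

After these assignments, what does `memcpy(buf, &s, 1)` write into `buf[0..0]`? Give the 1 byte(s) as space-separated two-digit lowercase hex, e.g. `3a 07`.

4c

mode (1b) val=0 bits=0x0 at bit 0: 0x00
chan (1b) val=0 bits=0x0 at bit 1: 0x00
seq (2b) val=-1 bits=0x3 at bit 2: 0x0c
flags (1b) val=0 bits=0x0 at bit 4: 0x0c
addr_hi (2b) val=2 bits=0x2 at bit 5: 0x4c
state (1b) val=0 bits=0x0 at bit 7: 0x4c
word = 0x4c → little-endian bytes:
  [0]=0x4c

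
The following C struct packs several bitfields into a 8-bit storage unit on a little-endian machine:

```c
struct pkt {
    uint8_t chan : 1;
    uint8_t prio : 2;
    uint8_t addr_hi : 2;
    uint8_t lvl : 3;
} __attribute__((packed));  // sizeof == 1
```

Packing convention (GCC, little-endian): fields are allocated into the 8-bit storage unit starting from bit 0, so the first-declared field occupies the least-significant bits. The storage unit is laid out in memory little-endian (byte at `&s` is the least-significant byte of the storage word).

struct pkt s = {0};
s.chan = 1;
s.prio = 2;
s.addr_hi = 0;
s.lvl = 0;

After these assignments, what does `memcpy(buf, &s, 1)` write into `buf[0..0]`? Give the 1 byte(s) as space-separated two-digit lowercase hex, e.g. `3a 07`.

chan:1 = 1 → 0x1 << 0 → word 0x01
prio:2 = 2 → 0x2 << 1 → word 0x05
addr_hi:2 = 0 → 0x0 << 3 → word 0x05
lvl:3 = 0 → 0x0 << 5 → word 0x05
word = 0x05 → little-endian bytes:
  [0]=0x05

05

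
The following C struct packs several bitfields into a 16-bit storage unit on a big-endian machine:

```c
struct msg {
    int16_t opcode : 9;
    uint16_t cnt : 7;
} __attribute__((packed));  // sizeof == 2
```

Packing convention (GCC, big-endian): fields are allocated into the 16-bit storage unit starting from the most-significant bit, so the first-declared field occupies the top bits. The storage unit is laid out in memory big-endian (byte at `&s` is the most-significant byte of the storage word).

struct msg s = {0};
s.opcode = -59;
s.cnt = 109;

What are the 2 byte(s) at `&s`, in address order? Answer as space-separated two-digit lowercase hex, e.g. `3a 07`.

e2 ed

opcode (9b) val=-59 bits=0x1c5 at bit 7: 0xe280
cnt (7b) val=109 bits=0x6d at bit 0: 0xe2ed
word = 0xe2ed → big-endian bytes:
  [0]=0xe2  [1]=0xed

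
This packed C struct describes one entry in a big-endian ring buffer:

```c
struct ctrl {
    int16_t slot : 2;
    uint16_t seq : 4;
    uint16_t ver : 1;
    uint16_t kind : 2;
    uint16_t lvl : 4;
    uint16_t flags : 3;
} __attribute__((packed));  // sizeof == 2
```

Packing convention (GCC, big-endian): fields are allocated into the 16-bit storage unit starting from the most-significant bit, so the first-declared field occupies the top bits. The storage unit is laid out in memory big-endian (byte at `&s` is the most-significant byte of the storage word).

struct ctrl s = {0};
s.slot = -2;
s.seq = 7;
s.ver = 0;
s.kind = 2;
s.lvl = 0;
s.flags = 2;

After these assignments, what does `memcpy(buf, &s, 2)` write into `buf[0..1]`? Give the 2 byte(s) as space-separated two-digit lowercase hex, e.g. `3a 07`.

[14+:2] slot=-2 & 0x3 = 0x2; word=0x8000
[10+:4] seq=7 & 0xf = 0x7; word=0x9c00
[9+:1] ver=0 & 0x1 = 0x0; word=0x9c00
[7+:2] kind=2 & 0x3 = 0x2; word=0x9d00
[3+:4] lvl=0 & 0xf = 0x0; word=0x9d00
[0+:3] flags=2 & 0x7 = 0x2; word=0x9d02
word = 0x9d02 → big-endian bytes:
  [0]=0x9d  [1]=0x02

9d 02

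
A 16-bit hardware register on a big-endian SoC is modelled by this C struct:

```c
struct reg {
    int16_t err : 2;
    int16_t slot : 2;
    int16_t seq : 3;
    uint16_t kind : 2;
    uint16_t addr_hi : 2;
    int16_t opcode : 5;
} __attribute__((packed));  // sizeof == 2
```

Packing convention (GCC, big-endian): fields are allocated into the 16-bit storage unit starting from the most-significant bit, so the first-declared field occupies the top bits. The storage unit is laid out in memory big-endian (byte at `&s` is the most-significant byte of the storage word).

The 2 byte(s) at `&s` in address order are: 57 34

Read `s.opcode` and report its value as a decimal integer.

[0]=0x57 [1]=0x34 (big-endian) → word 0x5734
err [14+:2] = (word>>14) & 0x3 = 1
slot [12+:2] = (word>>12) & 0x3 = 1
seq [9+:3] = (word>>9) & 0x7 = 3
kind [7+:2] = (word>>7) & 0x3 = 2
addr_hi [5+:2] = (word>>5) & 0x3 = 1
opcode [0+:5] = (word>>0) & 0x1f = 20  ←
opcode signed 5b, MSB=1: 20 - 32 = -12

-12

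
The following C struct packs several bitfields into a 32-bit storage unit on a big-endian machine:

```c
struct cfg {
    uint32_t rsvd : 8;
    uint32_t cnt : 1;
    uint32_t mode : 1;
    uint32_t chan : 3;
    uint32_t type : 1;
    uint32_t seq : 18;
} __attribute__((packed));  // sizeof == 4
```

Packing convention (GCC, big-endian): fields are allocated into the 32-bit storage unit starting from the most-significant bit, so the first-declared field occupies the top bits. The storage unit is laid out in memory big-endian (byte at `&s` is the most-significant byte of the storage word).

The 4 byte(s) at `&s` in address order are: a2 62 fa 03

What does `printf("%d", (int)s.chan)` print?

4

[0]=0xa2 [1]=0x62 [2]=0xfa [3]=0x03 (big-endian) → word 0xa262fa03
rsvd:8 @ bit 24 → (0xa262fa03>>24)&0xff = 0xa2
cnt:1 @ bit 23 → (0xa262fa03>>23)&0x1 = 0x0
mode:1 @ bit 22 → (0xa262fa03>>22)&0x1 = 0x1
chan:3 @ bit 19 → (0xa262fa03>>19)&0x7 = 0x4  ←
type:1 @ bit 18 → (0xa262fa03>>18)&0x1 = 0x0
seq:18 @ bit 0 → (0xa262fa03>>0)&0x3ffff = 0x2fa03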